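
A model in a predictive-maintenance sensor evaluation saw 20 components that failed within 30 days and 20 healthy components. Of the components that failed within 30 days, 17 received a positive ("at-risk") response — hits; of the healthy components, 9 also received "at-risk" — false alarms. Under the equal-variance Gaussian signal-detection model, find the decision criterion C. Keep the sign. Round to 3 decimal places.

H = 17/20 = 0.8500
FA = 9/20 = 0.4500
z(0.8500) = 1.0364, z(0.4500) = -0.1257
c = −½·[z(H) + z(FA)] = −0.5 × (1.0364 + (-0.1257)) = -0.45535

C = -0.455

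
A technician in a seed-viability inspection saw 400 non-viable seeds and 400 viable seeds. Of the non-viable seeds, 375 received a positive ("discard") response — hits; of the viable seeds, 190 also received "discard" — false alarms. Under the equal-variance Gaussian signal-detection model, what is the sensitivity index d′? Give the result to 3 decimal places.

d′ = 1.597

H = 375/400 = 0.9375
FA = 190/400 = 0.4750
Φ⁻¹(H) = Φ⁻¹(0.9375) = 1.5341
Φ⁻¹(FA) = Φ⁻¹(0.4750) = -0.0627
d' = z(H) − z(FA) = 1.5341 − (-0.0627) = 1.5968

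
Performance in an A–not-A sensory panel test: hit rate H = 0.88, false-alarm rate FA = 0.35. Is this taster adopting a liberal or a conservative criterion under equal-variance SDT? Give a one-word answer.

liberal

z(H) = 1.175, z(FA) = -0.385
c = −½·(z(H) + z(FA)) = -0.395
c < 0 → liberal criterion (biased toward responding “yes”).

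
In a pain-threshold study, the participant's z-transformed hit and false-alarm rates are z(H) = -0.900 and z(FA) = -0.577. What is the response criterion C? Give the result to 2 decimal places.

C = 0.74

c = −½·[z(H) + z(FA)] = −½·(-0.900 + (-0.577)) = 0.7385
c > 0: the participant has a conservative response bias.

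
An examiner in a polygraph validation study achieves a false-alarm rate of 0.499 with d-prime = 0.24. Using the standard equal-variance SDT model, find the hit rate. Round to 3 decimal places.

z(false-alarm rate) = z(0.499) = -0.0025
z(H) = z(FA) + d' = -0.0025 + 0.24 = 0.2375
hit rate = Φ(0.2375) = 0.5939

hit rate = 0.594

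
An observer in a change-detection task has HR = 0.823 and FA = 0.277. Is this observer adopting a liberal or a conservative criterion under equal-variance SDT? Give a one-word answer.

z(H) = 0.927, z(FA) = -0.592
c = −½·(z(H) + z(FA)) = -0.1675
c < 0 → liberal criterion (biased toward responding “yes”).

liberal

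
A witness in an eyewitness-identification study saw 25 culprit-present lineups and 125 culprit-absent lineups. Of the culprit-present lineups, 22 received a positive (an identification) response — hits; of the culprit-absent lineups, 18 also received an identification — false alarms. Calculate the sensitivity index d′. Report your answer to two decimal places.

H = 22/25 = 0.8800
FA = 18/125 = 0.1440
z(H) = z(0.8800) = 1.175
z(FA) = z(0.1440) = -1.063
d' = z(H) − z(FA) = 1.175 − (-1.063) = 2.238

d′ = 2.24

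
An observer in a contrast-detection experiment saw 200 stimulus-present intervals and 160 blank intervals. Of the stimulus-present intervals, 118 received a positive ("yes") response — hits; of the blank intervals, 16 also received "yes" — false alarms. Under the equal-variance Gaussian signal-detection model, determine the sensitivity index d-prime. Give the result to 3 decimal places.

H = 118/200 = 0.5900
FA = 16/160 = 0.1000
Φ⁻¹(H) = 0.2275
Φ⁻¹(FA) = -1.2816
d' = z(H) − z(FA) = 0.2275 − (-1.2816) = 1.5091

d-prime = 1.509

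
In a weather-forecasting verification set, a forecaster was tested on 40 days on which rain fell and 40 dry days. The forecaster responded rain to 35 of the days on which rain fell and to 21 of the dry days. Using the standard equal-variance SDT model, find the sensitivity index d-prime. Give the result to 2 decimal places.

H = 35/40 = 0.8750
FA = 21/40 = 0.5250
z(H) = 1.1503
z(FA) = 0.0627
d' = z(H) − z(FA) = 1.1503 − 0.0627 = 1.0876

d-prime = 1.09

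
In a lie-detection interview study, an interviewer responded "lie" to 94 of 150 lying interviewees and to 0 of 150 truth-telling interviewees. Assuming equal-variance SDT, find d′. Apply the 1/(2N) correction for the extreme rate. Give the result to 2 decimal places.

d′ = 3.04

The false-alarm rate is 0/150 = 0, so apply the 1/(2N) correction: FA → 1/(2·150) = 0.00333.
z(H) = z(0.62667) = 0.323
z(FA) = z(0.00333) = -2.713
d' = 0.323 − (-2.713) = 3.036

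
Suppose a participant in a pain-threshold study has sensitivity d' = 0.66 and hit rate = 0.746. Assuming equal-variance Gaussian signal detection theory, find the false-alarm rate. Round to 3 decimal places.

z(hit rate) = z(0.746) = 0.6620
z(FA) = z(H) − d' = 0.6620 − 0.66 = 0.0020
false-alarm rate = Φ(0.0020) = 0.5008

false-alarm rate = 0.501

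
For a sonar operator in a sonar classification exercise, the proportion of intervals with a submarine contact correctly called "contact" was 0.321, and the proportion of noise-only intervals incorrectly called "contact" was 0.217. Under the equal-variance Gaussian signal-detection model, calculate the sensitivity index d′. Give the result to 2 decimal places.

d′ = 0.32

z(H) = z(0.321) = -0.465
z(FA) = z(0.217) = -0.782
d' = z(H) − z(FA) = -0.465 − (-0.782) = 0.317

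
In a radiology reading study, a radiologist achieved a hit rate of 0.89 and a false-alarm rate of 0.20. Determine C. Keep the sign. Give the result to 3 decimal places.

C = -0.192

z(0.89) = 1.2265, z(0.20) = -0.8416
c = −½·[z(H) + z(FA)] = −0.5 × (1.2265 + (-0.8416)) = -0.19245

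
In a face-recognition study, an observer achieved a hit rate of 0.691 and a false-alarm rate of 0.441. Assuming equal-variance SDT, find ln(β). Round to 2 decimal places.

z(H) = z(0.691) = 0.499
z(FA) = z(0.441) = -0.148
ln β = −½·[z(H)² − z(FA)²] = −0.5 × (0.249 − 0.022) = -0.1135

ln β = -0.11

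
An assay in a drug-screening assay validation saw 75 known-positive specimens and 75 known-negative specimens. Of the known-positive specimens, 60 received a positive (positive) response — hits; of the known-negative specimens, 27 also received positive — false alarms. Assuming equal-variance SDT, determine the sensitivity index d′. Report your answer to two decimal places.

H = 60/75 = 0.8000
FA = 27/75 = 0.3600
z(H) = 0.8416
z(FA) = -0.3585
d' = z(H) − z(FA) = 0.8416 − (-0.3585) = 1.2001

d′ = 1.20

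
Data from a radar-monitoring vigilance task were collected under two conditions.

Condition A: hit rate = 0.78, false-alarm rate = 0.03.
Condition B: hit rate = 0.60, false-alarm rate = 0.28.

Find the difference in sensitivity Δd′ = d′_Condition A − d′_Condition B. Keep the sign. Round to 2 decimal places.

Condition A: z(0.78) = 0.772, z(0.03) = -1.881, d' = 2.653
Condition B: z(0.60) = 0.253, z(0.28) = -0.583, d' = 0.836
Δd' = d'_Condition A − d'_Condition B = 2.653 − 0.836 = 1.817
Condition A has the higher sensitivity.

Δd′ = 1.82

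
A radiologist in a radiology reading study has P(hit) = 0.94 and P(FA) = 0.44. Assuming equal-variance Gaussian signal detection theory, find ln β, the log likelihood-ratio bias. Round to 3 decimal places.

z(H) = 1.5548
z(FA) = -0.1510
ln β = −½·[z(H)² − z(FA)²] = −0.5 × (2.4174 − 0.0228) = -1.1973

ln β = -1.197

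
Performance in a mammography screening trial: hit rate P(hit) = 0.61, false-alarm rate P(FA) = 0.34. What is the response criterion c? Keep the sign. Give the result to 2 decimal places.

z(H) = z(0.61) = 0.2793
z(FA) = z(0.34) = -0.4125
c = −½·[z(H) + z(FA)] = −0.5 × (0.2793 + (-0.4125)) = 0.0666

c = 0.07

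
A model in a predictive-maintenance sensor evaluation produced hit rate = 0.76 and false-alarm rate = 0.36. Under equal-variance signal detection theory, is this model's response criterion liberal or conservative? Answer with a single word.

liberal

z(H) = 0.706, z(FA) = -0.358
c = −½·(z(H) + z(FA)) = -0.174
c < 0 → liberal criterion (biased toward responding “yes”).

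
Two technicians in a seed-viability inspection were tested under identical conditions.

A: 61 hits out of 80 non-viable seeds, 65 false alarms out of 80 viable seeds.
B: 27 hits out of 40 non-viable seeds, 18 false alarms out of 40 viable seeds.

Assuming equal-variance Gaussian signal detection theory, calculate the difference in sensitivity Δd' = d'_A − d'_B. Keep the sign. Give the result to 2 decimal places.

A: z(0.7625) = 0.714, z(0.8125) = 0.887, d' = -0.173
B: z(0.6750) = 0.454, z(0.4500) = -0.126, d' = 0.580
Δd' = d'_A − d'_B = -0.173 − 0.580 = -0.753
B has the higher sensitivity.

Δd' = -0.75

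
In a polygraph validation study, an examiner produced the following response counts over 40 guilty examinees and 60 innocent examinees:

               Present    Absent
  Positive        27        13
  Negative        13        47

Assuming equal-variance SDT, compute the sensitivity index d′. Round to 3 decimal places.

d′ = 1.237

H = 27/40 = 0.6750
FA = 13/60 = 0.2167
Φ⁻¹(H) = Φ⁻¹(0.6750) = 0.4538
Φ⁻¹(FA) = Φ⁻¹(0.2167) = -0.7834
d' = z(H) − z(FA) = 0.4538 − (-0.7834) = 1.2372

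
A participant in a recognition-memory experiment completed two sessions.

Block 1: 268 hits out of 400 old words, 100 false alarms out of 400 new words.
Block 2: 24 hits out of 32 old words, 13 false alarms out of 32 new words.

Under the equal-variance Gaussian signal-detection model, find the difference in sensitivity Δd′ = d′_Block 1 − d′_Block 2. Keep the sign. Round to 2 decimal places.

Δd′ = 0.20

Block 1: z(0.6700) = 0.440, z(0.2500) = -0.674, d' = 1.114
Block 2: z(0.7500) = 0.674, z(0.4062) = -0.237, d' = 0.911
Δd' = d'_Block 1 − d'_Block 2 = 1.114 − 0.911 = 0.203
Block 1 has the higher sensitivity.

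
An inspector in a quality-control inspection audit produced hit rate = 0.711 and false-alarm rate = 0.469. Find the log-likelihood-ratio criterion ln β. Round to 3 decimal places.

ln β = -0.152

z(H) = z(0.711) = 0.5563
z(FA) = z(0.469) = -0.0778
ln β = −½·[z(H)² − z(FA)²] = −0.5 × (0.3095 − 0.0061) = -0.1517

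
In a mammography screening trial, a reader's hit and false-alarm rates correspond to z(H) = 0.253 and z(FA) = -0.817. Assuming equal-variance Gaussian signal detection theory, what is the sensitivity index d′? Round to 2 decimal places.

d′ = 1.07

d' = z(H) − z(FA) = 0.253 − (-0.817) = 1.070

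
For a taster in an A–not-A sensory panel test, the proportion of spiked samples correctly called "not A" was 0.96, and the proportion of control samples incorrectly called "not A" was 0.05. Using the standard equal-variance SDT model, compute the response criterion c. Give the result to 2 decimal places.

c = -0.05

z(H) = z(0.96) = 1.751
z(FA) = z(0.05) = -1.645
c = −½·[z(H) + z(FA)] = −0.5 × (1.751 + (-1.645)) = -0.053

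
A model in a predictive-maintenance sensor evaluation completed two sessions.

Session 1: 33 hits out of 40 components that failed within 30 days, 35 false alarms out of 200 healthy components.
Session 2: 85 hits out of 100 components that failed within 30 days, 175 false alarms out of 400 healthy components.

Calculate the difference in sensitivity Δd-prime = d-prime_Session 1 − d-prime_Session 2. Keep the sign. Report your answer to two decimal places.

Δd-prime = 0.68

Session 1: z(0.8250) = 0.935, z(0.1750) = -0.935, d' = 1.870
Session 2: z(0.8500) = 1.036, z(0.4375) = -0.157, d' = 1.193
Δd' = d'_Session 1 − d'_Session 2 = 1.870 − 1.193 = 0.677
Session 1 has the higher sensitivity.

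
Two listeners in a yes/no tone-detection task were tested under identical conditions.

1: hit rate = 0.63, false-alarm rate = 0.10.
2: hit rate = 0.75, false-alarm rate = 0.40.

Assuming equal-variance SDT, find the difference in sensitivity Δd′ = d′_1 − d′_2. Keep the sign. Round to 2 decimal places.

Δd′ = 0.69

1: z(0.63) = 0.332, z(0.10) = -1.282, d' = 1.614
2: z(0.75) = 0.674, z(0.40) = -0.253, d' = 0.927
Δd' = d'_1 − d'_2 = 1.614 − 0.927 = 0.687
1 has the higher sensitivity.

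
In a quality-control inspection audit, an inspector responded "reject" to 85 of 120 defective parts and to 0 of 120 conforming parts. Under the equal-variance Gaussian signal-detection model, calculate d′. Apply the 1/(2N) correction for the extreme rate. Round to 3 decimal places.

The false-alarm rate is 0/120 = 0, so apply the 1/(2N) correction: FA → 1/(2·120) = 0.00417.
z(H) = z(0.70833) = 0.5485
z(FA) = z(0.00417) = -2.6380
d' = 0.5485 − (-2.6380) = 3.1865

d′ = 3.187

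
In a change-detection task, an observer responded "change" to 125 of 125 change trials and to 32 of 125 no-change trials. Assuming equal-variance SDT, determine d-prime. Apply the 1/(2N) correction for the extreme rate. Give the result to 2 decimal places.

d-prime = 3.31

The hit rate is 125/125 = 1, so apply the 1/(2N) correction: H → 1 − 1/(2·125) = 0.99600.
z(H) = z(0.99600) = 2.652
z(FA) = z(0.25600) = -0.656
d' = 2.652 − (-0.656) = 3.308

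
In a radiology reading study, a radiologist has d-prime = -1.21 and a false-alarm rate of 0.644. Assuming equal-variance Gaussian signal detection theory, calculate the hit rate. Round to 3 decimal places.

hit rate = 0.200

z(false-alarm rate) = z(0.644) = 0.3692
z(H) = z(FA) + d' = 0.3692 + (-1.21) = -0.8408
hit rate = Φ(-0.8408) = 0.2002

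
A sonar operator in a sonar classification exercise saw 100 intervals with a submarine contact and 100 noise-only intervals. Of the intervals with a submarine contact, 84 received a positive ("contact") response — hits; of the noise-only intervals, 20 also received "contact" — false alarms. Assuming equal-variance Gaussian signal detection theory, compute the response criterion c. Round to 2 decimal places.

H = 84/100 = 0.8400
FA = 20/100 = 0.2000
Φ⁻¹(0.8400) = 0.9945, Φ⁻¹(0.2000) = -0.8416
c = −½·[z(H) + z(FA)] = −0.5 × (0.9945 + (-0.8416)) = -0.07645

c = -0.08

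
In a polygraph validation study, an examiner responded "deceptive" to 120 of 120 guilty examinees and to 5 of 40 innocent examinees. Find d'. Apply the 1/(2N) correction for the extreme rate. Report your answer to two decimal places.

The hit rate is 120/120 = 1, so apply the 1/(2N) correction: H → 1 − 1/(2·120) = 0.99583.
z(H) = z(0.99583) = 2.638
z(FA) = z(0.12500) = -1.150
d' = 2.638 − (-1.150) = 3.788

d' = 3.79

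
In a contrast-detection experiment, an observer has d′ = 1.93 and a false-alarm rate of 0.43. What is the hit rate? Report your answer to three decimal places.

z(false-alarm rate) = z(0.43) = -0.1764
z(H) = z(FA) + d' = -0.1764 + 1.93 = 1.7536
hit rate = Φ(1.7536) = 0.9603

hit rate = 0.960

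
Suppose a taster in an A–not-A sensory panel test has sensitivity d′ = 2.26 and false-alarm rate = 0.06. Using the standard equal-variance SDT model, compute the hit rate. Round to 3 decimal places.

z(false-alarm rate) = z(0.06) = -1.5548
z(H) = z(FA) + d' = -1.5548 + 2.26 = 0.7052
hit rate = Φ(0.7052) = 0.7597

hit rate = 0.760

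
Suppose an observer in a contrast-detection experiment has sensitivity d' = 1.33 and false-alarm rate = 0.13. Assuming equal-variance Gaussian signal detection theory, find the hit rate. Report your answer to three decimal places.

z(false-alarm rate) = z(0.13) = -1.1264
z(H) = z(FA) + d' = -1.1264 + 1.33 = 0.2036
hit rate = Φ(0.2036) = 0.5807

hit rate = 0.581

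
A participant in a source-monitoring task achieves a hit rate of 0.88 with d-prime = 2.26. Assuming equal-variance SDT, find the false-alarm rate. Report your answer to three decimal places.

false-alarm rate = 0.139

z(hit rate) = z(0.88) = 1.1750
z(FA) = z(H) − d' = 1.1750 − 2.26 = -1.0850
false-alarm rate = Φ(-1.0850) = 0.1390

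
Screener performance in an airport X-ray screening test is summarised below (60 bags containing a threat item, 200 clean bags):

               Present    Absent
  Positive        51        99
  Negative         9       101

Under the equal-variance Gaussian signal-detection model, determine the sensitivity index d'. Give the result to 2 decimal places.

d' = 1.05

H = 51/60 = 0.8500
FA = 99/200 = 0.4950
Φ⁻¹(H) = Φ⁻¹(0.8500) = 1.0364
Φ⁻¹(FA) = Φ⁻¹(0.4950) = -0.0125
d' = z(H) − z(FA) = 1.0364 − (-0.0125) = 1.0489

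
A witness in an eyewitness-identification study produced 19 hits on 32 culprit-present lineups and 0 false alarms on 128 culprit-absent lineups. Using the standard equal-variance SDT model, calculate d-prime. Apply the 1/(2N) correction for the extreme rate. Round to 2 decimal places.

The false-alarm rate is 0/128 = 0, so apply the 1/(2N) correction: FA → 1/(2·128) = 0.00391.
z(H) = z(0.59375) = 0.237
z(FA) = z(0.00391) = -2.660
d' = 0.237 − (-2.660) = 2.897

d-prime = 2.90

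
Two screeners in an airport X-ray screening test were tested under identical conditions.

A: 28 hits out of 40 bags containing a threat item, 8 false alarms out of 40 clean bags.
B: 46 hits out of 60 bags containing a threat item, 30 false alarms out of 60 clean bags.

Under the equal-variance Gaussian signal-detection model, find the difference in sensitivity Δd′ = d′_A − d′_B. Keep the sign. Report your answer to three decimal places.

Δd′ = 0.638

A: z(0.7000) = 0.5244, z(0.2000) = -0.8416, d' = 1.3660
B: z(0.7667) = 0.7280, z(0.5000) = 0.0000, d' = 0.7280
Δd' = d'_A − d'_B = 1.3660 − 0.7280 = 0.6380
A has the higher sensitivity.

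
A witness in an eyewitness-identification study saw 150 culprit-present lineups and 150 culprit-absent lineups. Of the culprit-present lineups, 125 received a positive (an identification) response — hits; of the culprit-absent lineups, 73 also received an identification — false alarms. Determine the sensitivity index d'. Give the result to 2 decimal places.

d' = 1.00

H = 125/150 = 0.8333
FA = 73/150 = 0.4867
Φ⁻¹(0.8333) = 0.9673, Φ⁻¹(0.4867) = -0.0333
d' = z(H) − z(FA) = 0.9673 − (-0.0333) = 1.0006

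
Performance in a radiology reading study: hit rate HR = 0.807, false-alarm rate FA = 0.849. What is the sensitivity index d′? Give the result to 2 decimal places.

d′ = -0.17

z(H) = 0.867
z(FA) = 1.032
d' = z(H) − z(FA) = 0.867 − 1.032 = -0.165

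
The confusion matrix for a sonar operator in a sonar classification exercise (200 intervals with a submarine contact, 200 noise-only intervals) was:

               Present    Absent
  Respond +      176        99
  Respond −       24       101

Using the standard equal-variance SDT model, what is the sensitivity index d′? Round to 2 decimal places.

H = 176/200 = 0.8800
FA = 99/200 = 0.4950
Φ⁻¹(H) = Φ⁻¹(0.8800) = 1.175
Φ⁻¹(FA) = Φ⁻¹(0.4950) = -0.013
d' = z(H) − z(FA) = 1.175 − (-0.013) = 1.188

d′ = 1.19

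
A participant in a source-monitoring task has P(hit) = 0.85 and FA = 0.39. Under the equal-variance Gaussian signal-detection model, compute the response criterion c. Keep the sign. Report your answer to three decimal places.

c = -0.379

Φ⁻¹(H) = 1.0364
Φ⁻¹(FA) = -0.2793
c = −½·[z(H) + z(FA)] = −0.5 × (1.0364 + (-0.2793)) = -0.37855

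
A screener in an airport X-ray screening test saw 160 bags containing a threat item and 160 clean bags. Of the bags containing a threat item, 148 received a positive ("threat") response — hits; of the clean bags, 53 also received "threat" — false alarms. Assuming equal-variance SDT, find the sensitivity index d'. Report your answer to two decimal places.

d' = 1.88

H = 148/160 = 0.9250
FA = 53/160 = 0.3312
z(H) = z(0.9250) = 1.440
z(FA) = z(0.3312) = -0.437
d' = z(H) − z(FA) = 1.440 − (-0.437) = 1.877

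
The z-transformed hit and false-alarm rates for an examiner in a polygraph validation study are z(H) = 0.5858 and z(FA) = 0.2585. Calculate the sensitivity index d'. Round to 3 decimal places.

d' = z(H) − z(FA) = 0.5858 − 0.2585 = 0.3273

d' = 0.327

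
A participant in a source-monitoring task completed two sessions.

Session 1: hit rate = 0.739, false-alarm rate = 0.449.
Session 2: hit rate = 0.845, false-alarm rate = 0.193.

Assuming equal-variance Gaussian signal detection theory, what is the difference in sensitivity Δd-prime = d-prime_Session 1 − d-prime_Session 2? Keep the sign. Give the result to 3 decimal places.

Δd-prime = -1.114

Session 1: z(0.739) = 0.6403, z(0.449) = -0.1282, d' = 0.7685
Session 2: z(0.845) = 1.0152, z(0.193) = -0.8669, d' = 1.8821
Δd' = d'_Session 1 − d'_Session 2 = 0.7685 − 1.8821 = -1.1136
Session 2 has the higher sensitivity.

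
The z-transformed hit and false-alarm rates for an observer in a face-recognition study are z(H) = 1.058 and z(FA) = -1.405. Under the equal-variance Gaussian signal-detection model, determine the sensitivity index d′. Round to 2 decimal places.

d′ = 2.46

d' = z(H) − z(FA) = 1.058 − (-1.405) = 2.463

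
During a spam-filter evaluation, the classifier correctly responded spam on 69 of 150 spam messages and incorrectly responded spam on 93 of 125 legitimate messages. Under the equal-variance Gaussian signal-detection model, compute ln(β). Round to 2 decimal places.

ln β = 0.21

H = 69/150 = 0.4600
FA = 93/125 = 0.7440
z(H) = z(0.4600) = -0.100
z(FA) = z(0.7440) = 0.656
ln β = −½·[z(H)² − z(FA)²] = −0.5 × (0.010 − 0.430) = 0.210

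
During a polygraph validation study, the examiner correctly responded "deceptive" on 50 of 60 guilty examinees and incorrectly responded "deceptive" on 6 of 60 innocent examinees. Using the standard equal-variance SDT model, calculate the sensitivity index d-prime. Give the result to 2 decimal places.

d-prime = 2.25

H = 50/60 = 0.8333
FA = 6/60 = 0.1000
z(H) = z(0.8333) = 0.967
z(FA) = z(0.1000) = -1.282
d' = z(H) − z(FA) = 0.967 − (-1.282) = 2.249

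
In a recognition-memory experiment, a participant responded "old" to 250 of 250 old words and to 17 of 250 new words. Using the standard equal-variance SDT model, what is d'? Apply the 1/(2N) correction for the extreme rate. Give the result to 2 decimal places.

d' = 4.37

The hit rate is 250/250 = 1, so apply the 1/(2N) correction: H → 1 − 1/(2·250) = 0.99800.
z(H) = z(0.99800) = 2.878
z(FA) = z(0.06800) = -1.491
d' = 2.878 − (-1.491) = 4.369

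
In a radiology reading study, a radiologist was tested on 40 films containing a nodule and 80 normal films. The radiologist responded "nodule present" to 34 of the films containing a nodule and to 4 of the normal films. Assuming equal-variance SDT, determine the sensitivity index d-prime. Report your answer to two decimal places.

d-prime = 2.68

H = 34/40 = 0.8500
FA = 4/80 = 0.0500
Φ⁻¹(H) = Φ⁻¹(0.8500) = 1.036
Φ⁻¹(FA) = Φ⁻¹(0.0500) = -1.645
d' = z(H) − z(FA) = 1.036 − (-1.645) = 2.681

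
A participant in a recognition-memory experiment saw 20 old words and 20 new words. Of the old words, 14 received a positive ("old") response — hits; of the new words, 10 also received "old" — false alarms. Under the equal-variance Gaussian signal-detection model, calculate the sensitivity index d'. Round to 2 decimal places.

d' = 0.52

H = 14/20 = 0.7000
FA = 10/20 = 0.5000
z(H) = 0.5244
z(FA) = 0.0000
d' = z(H) − z(FA) = 0.5244 − 0.0000 = 0.5244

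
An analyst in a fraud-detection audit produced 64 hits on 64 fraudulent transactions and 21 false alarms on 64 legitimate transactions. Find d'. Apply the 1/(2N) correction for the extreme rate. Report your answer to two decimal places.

The hit rate is 64/64 = 1, so apply the 1/(2N) correction: H → 1 − 1/(2·64) = 0.99219.
z(H) = z(0.99219) = 2.418
z(FA) = z(0.32812) = -0.445
d' = 2.418 − (-0.445) = 2.863

d' = 2.86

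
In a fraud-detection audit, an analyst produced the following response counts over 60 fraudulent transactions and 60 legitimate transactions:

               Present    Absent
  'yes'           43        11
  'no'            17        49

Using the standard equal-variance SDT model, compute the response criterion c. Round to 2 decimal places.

c = 0.16

H = 43/60 = 0.7167
FA = 11/60 = 0.1833
z(H) = 0.5731
z(FA) = -0.9029
c = −½·[z(H) + z(FA)] = −0.5 × (0.5731 + (-0.9029)) = 0.1649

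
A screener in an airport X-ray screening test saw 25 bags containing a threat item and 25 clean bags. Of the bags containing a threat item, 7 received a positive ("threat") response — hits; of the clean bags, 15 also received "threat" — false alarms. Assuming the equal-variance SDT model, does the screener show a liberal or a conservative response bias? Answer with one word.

conservative

z(H) = -0.583, z(FA) = 0.253
c = −½·(z(H) + z(FA)) = 0.165
c > 0 → conservative criterion (biased toward responding “no”).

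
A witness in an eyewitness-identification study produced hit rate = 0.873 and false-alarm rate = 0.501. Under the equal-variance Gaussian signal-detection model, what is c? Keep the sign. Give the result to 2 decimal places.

c = -0.57

z(H) = z(0.873) = 1.141
z(FA) = z(0.501) = 0.003
c = −½·[z(H) + z(FA)] = −0.5 × (1.141 + 0.003) = -0.572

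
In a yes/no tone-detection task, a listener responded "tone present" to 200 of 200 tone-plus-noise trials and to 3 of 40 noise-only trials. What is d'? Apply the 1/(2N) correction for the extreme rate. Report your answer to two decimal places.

d' = 4.25

The hit rate is 200/200 = 1, so apply the 1/(2N) correction: H → 1 − 1/(2·200) = 0.99750.
z(H) = z(0.99750) = 2.807
z(FA) = z(0.07500) = -1.440
d' = 2.807 − (-1.440) = 4.247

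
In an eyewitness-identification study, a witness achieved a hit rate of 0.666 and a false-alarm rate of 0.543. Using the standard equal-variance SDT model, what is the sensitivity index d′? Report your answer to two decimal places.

z(H) = z(0.666) = 0.429
z(FA) = z(0.543) = 0.108
d' = z(H) − z(FA) = 0.429 − 0.108 = 0.321

d′ = 0.32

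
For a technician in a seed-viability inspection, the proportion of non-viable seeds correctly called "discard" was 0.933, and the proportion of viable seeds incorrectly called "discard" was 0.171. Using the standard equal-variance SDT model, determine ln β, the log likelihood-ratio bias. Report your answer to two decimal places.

z(0.933) = 1.499, z(0.171) = -0.950
ln β = −½·[z(H)² − z(FA)²] = −0.5 × (2.247 − 0.903) = -0.672

ln β = -0.67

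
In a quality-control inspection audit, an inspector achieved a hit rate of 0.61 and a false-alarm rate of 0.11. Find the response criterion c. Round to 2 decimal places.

c = 0.47

Φ⁻¹(H) = Φ⁻¹(0.61) = 0.279
Φ⁻¹(FA) = Φ⁻¹(0.11) = -1.227
c = −½·[z(H) + z(FA)] = −0.5 × (0.279 + (-1.227)) = 0.474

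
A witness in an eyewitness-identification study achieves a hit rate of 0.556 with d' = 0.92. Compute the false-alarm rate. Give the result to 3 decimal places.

false-alarm rate = 0.218

z(hit rate) = z(0.556) = 0.1408
z(FA) = z(H) − d' = 0.1408 − 0.92 = -0.7792
false-alarm rate = Φ(-0.7792) = 0.2179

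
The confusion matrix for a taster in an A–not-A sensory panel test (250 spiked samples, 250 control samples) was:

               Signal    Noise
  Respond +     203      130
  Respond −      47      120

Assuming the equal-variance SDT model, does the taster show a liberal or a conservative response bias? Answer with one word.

liberal

z(H) = 0.885, z(FA) = 0.050
c = −½·(z(H) + z(FA)) = -0.4675
c < 0 → liberal criterion (biased toward responding “yes”).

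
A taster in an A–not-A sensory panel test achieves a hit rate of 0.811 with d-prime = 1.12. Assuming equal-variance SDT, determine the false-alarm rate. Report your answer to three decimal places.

false-alarm rate = 0.406

z(hit rate) = z(0.811) = 0.8816
z(FA) = z(H) − d' = 0.8816 − 1.12 = -0.2384
false-alarm rate = Φ(-0.2384) = 0.4058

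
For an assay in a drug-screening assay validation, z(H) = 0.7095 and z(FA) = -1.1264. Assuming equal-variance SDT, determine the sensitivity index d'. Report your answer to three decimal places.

d' = z(H) − z(FA) = 0.7095 − (-1.1264) = 1.8359

d' = 1.836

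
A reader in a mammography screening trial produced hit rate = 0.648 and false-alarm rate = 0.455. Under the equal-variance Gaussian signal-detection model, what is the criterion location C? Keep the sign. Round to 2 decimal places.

C = -0.13

Φ⁻¹(H) = Φ⁻¹(0.648) = 0.380
Φ⁻¹(FA) = Φ⁻¹(0.455) = -0.113
c = −½·[z(H) + z(FA)] = −0.5 × (0.380 + (-0.113)) = -0.1335
c < 0: the reader has a liberal response bias.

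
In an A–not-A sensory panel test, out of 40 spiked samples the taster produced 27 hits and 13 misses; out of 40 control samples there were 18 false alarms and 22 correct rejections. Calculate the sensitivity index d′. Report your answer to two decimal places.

H = 27/40 = 0.6750
FA = 18/40 = 0.4500
Φ⁻¹(H) = 0.4538
Φ⁻¹(FA) = -0.1257
d' = z(H) − z(FA) = 0.4538 − (-0.1257) = 0.5795

d′ = 0.58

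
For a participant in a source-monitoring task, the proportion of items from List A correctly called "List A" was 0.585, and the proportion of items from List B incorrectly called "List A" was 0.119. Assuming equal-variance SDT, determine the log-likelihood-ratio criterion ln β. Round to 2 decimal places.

ln β = 0.67

Φ⁻¹(H) = Φ⁻¹(0.585) = 0.215
Φ⁻¹(FA) = Φ⁻¹(0.119) = -1.180
ln β = −½·[z(H)² − z(FA)²] = −0.5 × (0.046 − 1.392) = 0.673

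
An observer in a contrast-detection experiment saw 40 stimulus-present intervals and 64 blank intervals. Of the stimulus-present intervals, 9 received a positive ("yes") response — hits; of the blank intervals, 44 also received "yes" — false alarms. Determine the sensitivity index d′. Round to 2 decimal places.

d′ = -1.24

H = 9/40 = 0.2250
FA = 44/64 = 0.6875
z(H) = z(0.2250) = -0.755
z(FA) = z(0.6875) = 0.489
d' = z(H) − z(FA) = -0.755 − 0.489 = -1.244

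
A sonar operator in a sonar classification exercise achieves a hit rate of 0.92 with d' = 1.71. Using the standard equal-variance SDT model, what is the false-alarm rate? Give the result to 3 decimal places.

false-alarm rate = 0.380

z(hit rate) = z(0.92) = 1.4051
z(FA) = z(H) − d' = 1.4051 − 1.71 = -0.3049
false-alarm rate = Φ(-0.3049) = 0.3802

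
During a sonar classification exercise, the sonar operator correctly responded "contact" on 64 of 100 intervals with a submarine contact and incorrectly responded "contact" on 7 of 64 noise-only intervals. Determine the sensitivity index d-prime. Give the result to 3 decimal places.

H = 64/100 = 0.6400
FA = 7/64 = 0.1094
Φ⁻¹(H) = Φ⁻¹(0.6400) = 0.3585
Φ⁻¹(FA) = Φ⁻¹(0.1094) = -1.2297
d' = z(H) − z(FA) = 0.3585 − (-1.2297) = 1.5882

d-prime = 1.588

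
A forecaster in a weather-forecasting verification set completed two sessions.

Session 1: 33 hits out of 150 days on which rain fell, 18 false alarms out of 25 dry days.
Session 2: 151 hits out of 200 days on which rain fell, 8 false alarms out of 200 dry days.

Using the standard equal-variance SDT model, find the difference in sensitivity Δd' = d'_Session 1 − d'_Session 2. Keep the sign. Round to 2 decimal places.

Session 1: z(0.2200) = -0.772, z(0.7200) = 0.583, d' = -1.355
Session 2: z(0.7550) = 0.690, z(0.0400) = -1.751, d' = 2.441
Δd' = d'_Session 1 − d'_Session 2 = -1.355 − 2.441 = -3.796
Session 2 has the higher sensitivity.

Δd' = -3.80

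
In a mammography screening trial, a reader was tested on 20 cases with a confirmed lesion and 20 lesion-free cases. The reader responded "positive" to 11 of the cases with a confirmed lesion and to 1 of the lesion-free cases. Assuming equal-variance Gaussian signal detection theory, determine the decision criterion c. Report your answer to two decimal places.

H = 11/20 = 0.5500
FA = 1/20 = 0.0500
z(H) = 0.1257
z(FA) = -1.6449
c = −½·[z(H) + z(FA)] = −0.5 × (0.1257 + (-1.6449)) = 0.7596
c > 0: the reader has a conservative response bias.

c = 0.76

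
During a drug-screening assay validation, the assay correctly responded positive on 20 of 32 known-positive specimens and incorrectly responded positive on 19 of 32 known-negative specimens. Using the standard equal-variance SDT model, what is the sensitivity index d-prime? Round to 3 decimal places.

d-prime = 0.081

H = 20/32 = 0.6250
FA = 19/32 = 0.5938
z(H) = z(0.6250) = 0.3186
z(FA) = z(0.5938) = 0.2373
d' = z(H) − z(FA) = 0.3186 − 0.2373 = 0.0813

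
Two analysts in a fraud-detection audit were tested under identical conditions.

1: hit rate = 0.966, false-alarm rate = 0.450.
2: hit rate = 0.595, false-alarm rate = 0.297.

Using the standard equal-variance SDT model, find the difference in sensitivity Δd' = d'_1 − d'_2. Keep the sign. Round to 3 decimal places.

1: z(0.966) = 1.8250, z(0.450) = -0.1257, d' = 1.9507
2: z(0.595) = 0.2404, z(0.297) = -0.5330, d' = 0.7734
Δd' = d'_1 − d'_2 = 1.9507 − 0.7734 = 1.1773
1 has the higher sensitivity.

Δd' = 1.177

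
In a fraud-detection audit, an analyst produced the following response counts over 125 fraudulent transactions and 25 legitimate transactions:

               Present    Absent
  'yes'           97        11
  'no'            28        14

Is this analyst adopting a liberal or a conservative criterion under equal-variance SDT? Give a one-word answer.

z(H) = 0.759, z(FA) = -0.151
c = −½·(z(H) + z(FA)) = -0.304
c < 0 → liberal criterion (biased toward responding “yes”).

liberal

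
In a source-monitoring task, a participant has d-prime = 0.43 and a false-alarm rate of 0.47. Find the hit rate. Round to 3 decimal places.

hit rate = 0.639

z(false-alarm rate) = z(0.47) = -0.0753
z(H) = z(FA) + d' = -0.0753 + 0.43 = 0.3547
hit rate = Φ(0.3547) = 0.6386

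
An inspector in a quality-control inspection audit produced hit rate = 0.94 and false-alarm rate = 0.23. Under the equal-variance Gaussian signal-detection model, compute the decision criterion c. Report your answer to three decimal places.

c = -0.408

z(0.94) = 1.5548, z(0.23) = -0.7388
c = −½·[z(H) + z(FA)] = −0.5 × (1.5548 + (-0.7388)) = -0.4080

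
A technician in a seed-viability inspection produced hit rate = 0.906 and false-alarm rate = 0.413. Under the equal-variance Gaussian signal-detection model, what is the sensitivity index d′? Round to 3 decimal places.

d′ = 1.536

Φ⁻¹(0.906) = 1.3165, Φ⁻¹(0.413) = -0.2198
d' = z(H) − z(FA) = 1.3165 − (-0.2198) = 1.5363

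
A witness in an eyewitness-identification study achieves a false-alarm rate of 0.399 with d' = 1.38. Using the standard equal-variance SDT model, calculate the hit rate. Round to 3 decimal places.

z(false-alarm rate) = z(0.399) = -0.2559
z(H) = z(FA) + d' = -0.2559 + 1.38 = 1.1241
hit rate = Φ(1.1241) = 0.8695

hit rate = 0.870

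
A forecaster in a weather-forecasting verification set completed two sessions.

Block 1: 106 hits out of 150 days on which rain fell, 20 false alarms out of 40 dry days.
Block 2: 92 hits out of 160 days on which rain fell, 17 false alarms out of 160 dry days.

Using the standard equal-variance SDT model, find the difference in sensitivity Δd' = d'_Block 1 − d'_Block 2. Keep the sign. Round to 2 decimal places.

Δd' = -0.89

Block 1: z(0.7067) = 0.544, z(0.5000) = 0.000, d' = 0.544
Block 2: z(0.5750) = 0.189, z(0.1062) = -1.247, d' = 1.436
Δd' = d'_Block 1 − d'_Block 2 = 0.544 − 1.436 = -0.892
Block 2 has the higher sensitivity.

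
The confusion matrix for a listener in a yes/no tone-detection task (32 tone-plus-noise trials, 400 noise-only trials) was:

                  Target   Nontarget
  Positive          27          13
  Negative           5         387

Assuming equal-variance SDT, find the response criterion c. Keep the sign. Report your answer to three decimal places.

c = 0.418

H = 27/32 = 0.8438
FA = 13/400 = 0.0325
z(0.8438) = 1.0102, z(0.0325) = -1.8453
c = −½·[z(H) + z(FA)] = −0.5 × (1.0102 + (-1.8453)) = 0.41755
c > 0: the listener has a conservative response bias.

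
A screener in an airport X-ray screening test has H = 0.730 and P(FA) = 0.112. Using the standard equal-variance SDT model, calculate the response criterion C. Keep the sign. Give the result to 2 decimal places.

C = 0.30

Φ⁻¹(H) = Φ⁻¹(0.730) = 0.613
Φ⁻¹(FA) = Φ⁻¹(0.112) = -1.216
c = −½·[z(H) + z(FA)] = −0.5 × (0.613 + (-1.216)) = 0.3015
c > 0: the screener has a conservative response bias.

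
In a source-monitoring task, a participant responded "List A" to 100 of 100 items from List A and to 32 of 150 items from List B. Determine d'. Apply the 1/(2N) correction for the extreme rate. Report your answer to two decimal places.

d' = 3.37

The hit rate is 100/100 = 1, so apply the 1/(2N) correction: H → 1 − 1/(2·100) = 0.99500.
z(H) = z(0.99500) = 2.576
z(FA) = z(0.21333) = -0.795
d' = 2.576 − (-0.795) = 3.371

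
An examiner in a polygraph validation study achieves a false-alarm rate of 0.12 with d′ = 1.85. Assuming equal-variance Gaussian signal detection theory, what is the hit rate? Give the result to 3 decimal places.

hit rate = 0.750

z(false-alarm rate) = z(0.12) = -1.1750
z(H) = z(FA) + d' = -1.1750 + 1.85 = 0.6750
hit rate = Φ(0.6750) = 0.7502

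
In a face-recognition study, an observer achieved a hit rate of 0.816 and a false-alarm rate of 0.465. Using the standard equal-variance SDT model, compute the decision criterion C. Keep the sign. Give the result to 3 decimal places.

z(0.816) = 0.9002, z(0.465) = -0.0878
c = −½·[z(H) + z(FA)] = −0.5 × (0.9002 + (-0.0878)) = -0.4062
c < 0: the observer has a liberal response bias.

C = -0.406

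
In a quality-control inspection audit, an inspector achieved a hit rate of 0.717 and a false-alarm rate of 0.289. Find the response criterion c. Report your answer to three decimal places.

c = -0.009

Φ⁻¹(H) = 0.5740
Φ⁻¹(FA) = -0.5563
c = −½·[z(H) + z(FA)] = −0.5 × (0.5740 + (-0.5563)) = -0.00885
c < 0: the inspector has a liberal response bias.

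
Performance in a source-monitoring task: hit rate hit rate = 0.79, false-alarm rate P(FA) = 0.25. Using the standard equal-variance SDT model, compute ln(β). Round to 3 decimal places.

ln β = -0.098

z(H) = 0.8064
z(FA) = -0.6745
ln β = −½·[z(H)² − z(FA)²] = −0.5 × (0.6503 − 0.4550) = -0.09765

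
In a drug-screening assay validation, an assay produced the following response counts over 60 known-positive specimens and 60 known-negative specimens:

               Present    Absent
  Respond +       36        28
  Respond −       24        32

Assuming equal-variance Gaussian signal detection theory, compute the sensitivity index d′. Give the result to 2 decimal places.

H = 36/60 = 0.6000
FA = 28/60 = 0.4667
Φ⁻¹(0.6000) = 0.253, Φ⁻¹(0.4667) = -0.084
d' = z(H) − z(FA) = 0.253 − (-0.084) = 0.337

d′ = 0.34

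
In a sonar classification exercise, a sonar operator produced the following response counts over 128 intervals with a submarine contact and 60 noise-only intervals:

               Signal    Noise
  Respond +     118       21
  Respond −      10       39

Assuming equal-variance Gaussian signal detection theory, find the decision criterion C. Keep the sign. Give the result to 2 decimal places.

C = -0.52

H = 118/128 = 0.9219
FA = 21/60 = 0.3500
Φ⁻¹(0.9219) = 1.418, Φ⁻¹(0.3500) = -0.385
c = −½·[z(H) + z(FA)] = −0.5 × (1.418 + (-0.385)) = -0.5165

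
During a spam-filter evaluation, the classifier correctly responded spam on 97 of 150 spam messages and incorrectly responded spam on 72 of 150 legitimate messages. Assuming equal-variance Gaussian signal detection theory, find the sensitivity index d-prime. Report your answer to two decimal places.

d-prime = 0.43

H = 97/150 = 0.6467
FA = 72/150 = 0.4800
z(H) = z(0.6467) = 0.376
z(FA) = z(0.4800) = -0.050
d' = z(H) − z(FA) = 0.376 − (-0.050) = 0.426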